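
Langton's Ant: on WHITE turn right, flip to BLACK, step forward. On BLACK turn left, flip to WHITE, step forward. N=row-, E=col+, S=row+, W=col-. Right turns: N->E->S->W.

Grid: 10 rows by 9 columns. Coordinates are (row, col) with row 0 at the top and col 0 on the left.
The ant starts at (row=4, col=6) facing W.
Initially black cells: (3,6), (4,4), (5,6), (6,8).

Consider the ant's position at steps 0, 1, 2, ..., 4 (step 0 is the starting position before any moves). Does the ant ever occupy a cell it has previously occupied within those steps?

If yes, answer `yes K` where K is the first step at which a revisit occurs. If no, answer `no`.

Step 1: on WHITE (4,6): turn R to N, flip to black, move to (3,6). |black|=5 — new cell
Step 2: on BLACK (3,6): turn L to W, flip to white, move to (3,5). |black|=4 — new cell
Step 3: on WHITE (3,5): turn R to N, flip to black, move to (2,5). |black|=5 — new cell
Step 4: on WHITE (2,5): turn R to E, flip to black, move to (2,6). |black|=6 — new cell
No revisit within 4 steps.

Answer: no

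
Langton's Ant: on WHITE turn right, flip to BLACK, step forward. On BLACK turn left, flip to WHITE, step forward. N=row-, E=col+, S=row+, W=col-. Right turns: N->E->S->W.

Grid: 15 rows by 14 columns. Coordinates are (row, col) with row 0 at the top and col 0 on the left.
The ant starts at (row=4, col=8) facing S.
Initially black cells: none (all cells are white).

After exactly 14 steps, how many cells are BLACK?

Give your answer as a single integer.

Step 1: on WHITE (4,8): turn R to W, flip to black, move to (4,7). |black|=1
Step 2: on WHITE (4,7): turn R to N, flip to black, move to (3,7). |black|=2
Step 3: on WHITE (3,7): turn R to E, flip to black, move to (3,8). |black|=3
Step 4: on WHITE (3,8): turn R to S, flip to black, move to (4,8). |black|=4
Step 5: on BLACK (4,8): turn L to E, flip to white, move to (4,9). |black|=3
Step 6: on WHITE (4,9): turn R to S, flip to black, move to (5,9). |black|=4
Step 7: on WHITE (5,9): turn R to W, flip to black, move to (5,8). |black|=5
Step 8: on WHITE (5,8): turn R to N, flip to black, move to (4,8). |black|=6
Step 9: on WHITE (4,8): turn R to E, flip to black, move to (4,9). |black|=7
Step 10: on BLACK (4,9): turn L to N, flip to white, move to (3,9). |black|=6
Step 11: on WHITE (3,9): turn R to E, flip to black, move to (3,10). |black|=7
Step 12: on WHITE (3,10): turn R to S, flip to black, move to (4,10). |black|=8
Step 13: on WHITE (4,10): turn R to W, flip to black, move to (4,9). |black|=9
Step 14: on WHITE (4,9): turn R to N, flip to black, move to (3,9). |black|=10

Answer: 10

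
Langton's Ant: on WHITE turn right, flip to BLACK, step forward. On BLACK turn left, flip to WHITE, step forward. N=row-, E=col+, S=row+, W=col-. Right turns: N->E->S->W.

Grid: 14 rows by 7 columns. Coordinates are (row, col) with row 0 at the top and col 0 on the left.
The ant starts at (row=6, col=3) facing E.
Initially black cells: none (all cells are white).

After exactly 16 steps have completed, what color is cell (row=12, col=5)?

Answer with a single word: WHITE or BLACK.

Step 1: on WHITE (6,3): turn R to S, flip to black, move to (7,3). |black|=1
Step 2: on WHITE (7,3): turn R to W, flip to black, move to (7,2). |black|=2
Step 3: on WHITE (7,2): turn R to N, flip to black, move to (6,2). |black|=3
Step 4: on WHITE (6,2): turn R to E, flip to black, move to (6,3). |black|=4
Step 5: on BLACK (6,3): turn L to N, flip to white, move to (5,3). |black|=3
Step 6: on WHITE (5,3): turn R to E, flip to black, move to (5,4). |black|=4
Step 7: on WHITE (5,4): turn R to S, flip to black, move to (6,4). |black|=5
Step 8: on WHITE (6,4): turn R to W, flip to black, move to (6,3). |black|=6
Step 9: on WHITE (6,3): turn R to N, flip to black, move to (5,3). |black|=7
Step 10: on BLACK (5,3): turn L to W, flip to white, move to (5,2). |black|=6
Step 11: on WHITE (5,2): turn R to N, flip to black, move to (4,2). |black|=7
Step 12: on WHITE (4,2): turn R to E, flip to black, move to (4,3). |black|=8
Step 13: on WHITE (4,3): turn R to S, flip to black, move to (5,3). |black|=9
Step 14: on WHITE (5,3): turn R to W, flip to black, move to (5,2). |black|=10
Step 15: on BLACK (5,2): turn L to S, flip to white, move to (6,2). |black|=9
Step 16: on BLACK (6,2): turn L to E, flip to white, move to (6,3). |black|=8

Answer: WHITE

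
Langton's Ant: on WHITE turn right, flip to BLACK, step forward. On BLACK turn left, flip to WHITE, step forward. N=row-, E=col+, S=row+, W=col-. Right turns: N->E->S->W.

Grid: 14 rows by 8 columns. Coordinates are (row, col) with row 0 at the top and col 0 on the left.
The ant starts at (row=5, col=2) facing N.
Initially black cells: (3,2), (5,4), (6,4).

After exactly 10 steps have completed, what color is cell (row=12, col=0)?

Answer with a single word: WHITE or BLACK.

Step 1: on WHITE (5,2): turn R to E, flip to black, move to (5,3). |black|=4
Step 2: on WHITE (5,3): turn R to S, flip to black, move to (6,3). |black|=5
Step 3: on WHITE (6,3): turn R to W, flip to black, move to (6,2). |black|=6
Step 4: on WHITE (6,2): turn R to N, flip to black, move to (5,2). |black|=7
Step 5: on BLACK (5,2): turn L to W, flip to white, move to (5,1). |black|=6
Step 6: on WHITE (5,1): turn R to N, flip to black, move to (4,1). |black|=7
Step 7: on WHITE (4,1): turn R to E, flip to black, move to (4,2). |black|=8
Step 8: on WHITE (4,2): turn R to S, flip to black, move to (5,2). |black|=9
Step 9: on WHITE (5,2): turn R to W, flip to black, move to (5,1). |black|=10
Step 10: on BLACK (5,1): turn L to S, flip to white, move to (6,1). |black|=9

Answer: WHITE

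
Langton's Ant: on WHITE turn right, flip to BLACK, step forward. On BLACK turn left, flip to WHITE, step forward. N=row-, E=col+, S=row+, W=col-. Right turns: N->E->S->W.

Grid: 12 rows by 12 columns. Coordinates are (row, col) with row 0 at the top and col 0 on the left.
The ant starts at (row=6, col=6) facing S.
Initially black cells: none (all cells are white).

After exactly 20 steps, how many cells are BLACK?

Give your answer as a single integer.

Answer: 6

Derivation:
Step 1: on WHITE (6,6): turn R to W, flip to black, move to (6,5). |black|=1
Step 2: on WHITE (6,5): turn R to N, flip to black, move to (5,5). |black|=2
Step 3: on WHITE (5,5): turn R to E, flip to black, move to (5,6). |black|=3
Step 4: on WHITE (5,6): turn R to S, flip to black, move to (6,6). |black|=4
Step 5: on BLACK (6,6): turn L to E, flip to white, move to (6,7). |black|=3
Step 6: on WHITE (6,7): turn R to S, flip to black, move to (7,7). |black|=4
Step 7: on WHITE (7,7): turn R to W, flip to black, move to (7,6). |black|=5
Step 8: on WHITE (7,6): turn R to N, flip to black, move to (6,6). |black|=6
Step 9: on WHITE (6,6): turn R to E, flip to black, move to (6,7). |black|=7
Step 10: on BLACK (6,7): turn L to N, flip to white, move to (5,7). |black|=6
Step 11: on WHITE (5,7): turn R to E, flip to black, move to (5,8). |black|=7
Step 12: on WHITE (5,8): turn R to S, flip to black, move to (6,8). |black|=8
Step 13: on WHITE (6,8): turn R to W, flip to black, move to (6,7). |black|=9
Step 14: on WHITE (6,7): turn R to N, flip to black, move to (5,7). |black|=10
Step 15: on BLACK (5,7): turn L to W, flip to white, move to (5,6). |black|=9
Step 16: on BLACK (5,6): turn L to S, flip to white, move to (6,6). |black|=8
Step 17: on BLACK (6,6): turn L to E, flip to white, move to (6,7). |black|=7
Step 18: on BLACK (6,7): turn L to N, flip to white, move to (5,7). |black|=6
Step 19: on WHITE (5,7): turn R to E, flip to black, move to (5,8). |black|=7
Step 20: on BLACK (5,8): turn L to N, flip to white, move to (4,8). |black|=6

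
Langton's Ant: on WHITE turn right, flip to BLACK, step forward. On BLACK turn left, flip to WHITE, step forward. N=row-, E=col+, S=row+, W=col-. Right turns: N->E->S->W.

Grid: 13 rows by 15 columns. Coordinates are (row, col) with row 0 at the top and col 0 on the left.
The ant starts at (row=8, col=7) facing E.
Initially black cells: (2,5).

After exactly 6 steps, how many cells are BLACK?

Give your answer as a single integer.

Step 1: on WHITE (8,7): turn R to S, flip to black, move to (9,7). |black|=2
Step 2: on WHITE (9,7): turn R to W, flip to black, move to (9,6). |black|=3
Step 3: on WHITE (9,6): turn R to N, flip to black, move to (8,6). |black|=4
Step 4: on WHITE (8,6): turn R to E, flip to black, move to (8,7). |black|=5
Step 5: on BLACK (8,7): turn L to N, flip to white, move to (7,7). |black|=4
Step 6: on WHITE (7,7): turn R to E, flip to black, move to (7,8). |black|=5

Answer: 5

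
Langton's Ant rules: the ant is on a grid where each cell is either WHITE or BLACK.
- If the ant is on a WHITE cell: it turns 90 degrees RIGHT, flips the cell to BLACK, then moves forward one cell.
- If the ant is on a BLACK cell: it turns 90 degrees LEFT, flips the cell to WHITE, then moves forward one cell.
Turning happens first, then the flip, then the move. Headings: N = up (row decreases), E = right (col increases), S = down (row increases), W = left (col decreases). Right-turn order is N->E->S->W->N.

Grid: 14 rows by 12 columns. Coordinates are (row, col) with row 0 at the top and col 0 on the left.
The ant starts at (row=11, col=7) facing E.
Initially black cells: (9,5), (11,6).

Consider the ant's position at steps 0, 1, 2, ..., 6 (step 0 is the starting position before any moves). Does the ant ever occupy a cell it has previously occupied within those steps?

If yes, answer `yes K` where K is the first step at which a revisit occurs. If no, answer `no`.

Step 1: on WHITE (11,7): turn R to S, flip to black, move to (12,7). |black|=3 — new cell
Step 2: on WHITE (12,7): turn R to W, flip to black, move to (12,6). |black|=4 — new cell
Step 3: on WHITE (12,6): turn R to N, flip to black, move to (11,6). |black|=5 — new cell
Step 4: on BLACK (11,6): turn L to W, flip to white, move to (11,5). |black|=4 — new cell
Step 5: on WHITE (11,5): turn R to N, flip to black, move to (10,5). |black|=5 — new cell
Step 6: on WHITE (10,5): turn R to E, flip to black, move to (10,6). |black|=6 — new cell
No revisit within 6 steps.

Answer: no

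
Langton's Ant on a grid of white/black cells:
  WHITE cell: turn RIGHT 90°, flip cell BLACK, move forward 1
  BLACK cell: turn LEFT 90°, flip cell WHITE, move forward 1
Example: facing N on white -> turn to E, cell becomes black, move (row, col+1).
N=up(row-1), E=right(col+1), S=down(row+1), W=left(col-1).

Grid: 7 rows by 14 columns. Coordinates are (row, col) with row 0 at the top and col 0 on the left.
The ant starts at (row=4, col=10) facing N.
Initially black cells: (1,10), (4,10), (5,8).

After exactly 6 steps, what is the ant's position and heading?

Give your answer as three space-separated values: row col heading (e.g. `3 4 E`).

Step 1: on BLACK (4,10): turn L to W, flip to white, move to (4,9). |black|=2
Step 2: on WHITE (4,9): turn R to N, flip to black, move to (3,9). |black|=3
Step 3: on WHITE (3,9): turn R to E, flip to black, move to (3,10). |black|=4
Step 4: on WHITE (3,10): turn R to S, flip to black, move to (4,10). |black|=5
Step 5: on WHITE (4,10): turn R to W, flip to black, move to (4,9). |black|=6
Step 6: on BLACK (4,9): turn L to S, flip to white, move to (5,9). |black|=5

Answer: 5 9 S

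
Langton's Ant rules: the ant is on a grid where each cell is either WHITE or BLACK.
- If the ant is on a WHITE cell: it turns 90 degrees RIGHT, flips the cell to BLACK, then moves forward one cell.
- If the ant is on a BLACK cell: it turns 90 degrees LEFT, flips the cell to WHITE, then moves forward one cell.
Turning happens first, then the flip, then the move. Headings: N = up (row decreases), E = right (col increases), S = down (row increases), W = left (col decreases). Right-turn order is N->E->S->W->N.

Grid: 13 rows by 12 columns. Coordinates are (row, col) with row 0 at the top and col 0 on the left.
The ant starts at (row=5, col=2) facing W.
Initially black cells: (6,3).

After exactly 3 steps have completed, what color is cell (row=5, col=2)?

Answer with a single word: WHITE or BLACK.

Answer: BLACK

Derivation:
Step 1: on WHITE (5,2): turn R to N, flip to black, move to (4,2). |black|=2
Step 2: on WHITE (4,2): turn R to E, flip to black, move to (4,3). |black|=3
Step 3: on WHITE (4,3): turn R to S, flip to black, move to (5,3). |black|=4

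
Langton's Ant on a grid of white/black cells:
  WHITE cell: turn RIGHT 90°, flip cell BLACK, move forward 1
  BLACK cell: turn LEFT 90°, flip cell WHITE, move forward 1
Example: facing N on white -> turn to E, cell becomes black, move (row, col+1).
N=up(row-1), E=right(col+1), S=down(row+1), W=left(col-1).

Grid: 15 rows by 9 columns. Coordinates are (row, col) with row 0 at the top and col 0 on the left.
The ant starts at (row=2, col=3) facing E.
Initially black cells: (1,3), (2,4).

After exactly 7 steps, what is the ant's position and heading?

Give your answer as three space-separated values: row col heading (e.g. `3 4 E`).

Answer: 0 2 N

Derivation:
Step 1: on WHITE (2,3): turn R to S, flip to black, move to (3,3). |black|=3
Step 2: on WHITE (3,3): turn R to W, flip to black, move to (3,2). |black|=4
Step 3: on WHITE (3,2): turn R to N, flip to black, move to (2,2). |black|=5
Step 4: on WHITE (2,2): turn R to E, flip to black, move to (2,3). |black|=6
Step 5: on BLACK (2,3): turn L to N, flip to white, move to (1,3). |black|=5
Step 6: on BLACK (1,3): turn L to W, flip to white, move to (1,2). |black|=4
Step 7: on WHITE (1,2): turn R to N, flip to black, move to (0,2). |black|=5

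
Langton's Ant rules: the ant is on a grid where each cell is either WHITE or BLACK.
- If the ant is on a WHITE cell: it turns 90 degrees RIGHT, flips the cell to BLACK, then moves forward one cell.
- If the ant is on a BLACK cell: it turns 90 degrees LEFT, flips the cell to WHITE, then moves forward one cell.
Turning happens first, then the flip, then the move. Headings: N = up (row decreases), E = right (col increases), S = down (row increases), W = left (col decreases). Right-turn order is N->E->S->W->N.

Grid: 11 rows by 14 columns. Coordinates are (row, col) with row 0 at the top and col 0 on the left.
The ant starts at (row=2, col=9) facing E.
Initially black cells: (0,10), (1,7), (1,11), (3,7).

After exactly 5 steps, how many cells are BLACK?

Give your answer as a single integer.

Step 1: on WHITE (2,9): turn R to S, flip to black, move to (3,9). |black|=5
Step 2: on WHITE (3,9): turn R to W, flip to black, move to (3,8). |black|=6
Step 3: on WHITE (3,8): turn R to N, flip to black, move to (2,8). |black|=7
Step 4: on WHITE (2,8): turn R to E, flip to black, move to (2,9). |black|=8
Step 5: on BLACK (2,9): turn L to N, flip to white, move to (1,9). |black|=7

Answer: 7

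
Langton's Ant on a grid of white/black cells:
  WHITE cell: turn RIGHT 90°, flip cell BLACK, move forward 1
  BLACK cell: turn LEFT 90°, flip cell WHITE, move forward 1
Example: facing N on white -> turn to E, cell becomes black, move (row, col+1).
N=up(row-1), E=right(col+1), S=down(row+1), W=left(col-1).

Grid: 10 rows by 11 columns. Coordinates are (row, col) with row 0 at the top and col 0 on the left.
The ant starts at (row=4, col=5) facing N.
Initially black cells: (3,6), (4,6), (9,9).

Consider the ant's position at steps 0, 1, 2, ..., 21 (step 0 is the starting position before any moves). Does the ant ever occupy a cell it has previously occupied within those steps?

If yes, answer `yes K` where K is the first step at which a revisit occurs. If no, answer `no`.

Step 1: on WHITE (4,5): turn R to E, flip to black, move to (4,6). |black|=4 — new cell
Step 2: on BLACK (4,6): turn L to N, flip to white, move to (3,6). |black|=3 — new cell
Step 3: on BLACK (3,6): turn L to W, flip to white, move to (3,5). |black|=2 — new cell
Step 4: on WHITE (3,5): turn R to N, flip to black, move to (2,5). |black|=3 — new cell
Step 5: on WHITE (2,5): turn R to E, flip to black, move to (2,6). |black|=4 — new cell
Step 6: on WHITE (2,6): turn R to S, flip to black, move to (3,6). |black|=5 — REVISIT

Answer: yes 6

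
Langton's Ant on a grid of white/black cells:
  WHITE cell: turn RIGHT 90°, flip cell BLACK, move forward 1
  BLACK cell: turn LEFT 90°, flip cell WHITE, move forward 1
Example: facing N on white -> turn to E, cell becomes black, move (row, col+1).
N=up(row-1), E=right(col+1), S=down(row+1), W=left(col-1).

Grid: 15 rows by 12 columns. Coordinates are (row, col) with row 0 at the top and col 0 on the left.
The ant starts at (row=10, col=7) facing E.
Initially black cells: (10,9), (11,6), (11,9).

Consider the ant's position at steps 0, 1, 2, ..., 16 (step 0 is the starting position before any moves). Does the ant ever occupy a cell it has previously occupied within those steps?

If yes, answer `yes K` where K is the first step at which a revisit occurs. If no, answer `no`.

Step 1: on WHITE (10,7): turn R to S, flip to black, move to (11,7). |black|=4 — new cell
Step 2: on WHITE (11,7): turn R to W, flip to black, move to (11,6). |black|=5 — new cell
Step 3: on BLACK (11,6): turn L to S, flip to white, move to (12,6). |black|=4 — new cell
Step 4: on WHITE (12,6): turn R to W, flip to black, move to (12,5). |black|=5 — new cell
Step 5: on WHITE (12,5): turn R to N, flip to black, move to (11,5). |black|=6 — new cell
Step 6: on WHITE (11,5): turn R to E, flip to black, move to (11,6). |black|=7 — REVISIT

Answer: yes 6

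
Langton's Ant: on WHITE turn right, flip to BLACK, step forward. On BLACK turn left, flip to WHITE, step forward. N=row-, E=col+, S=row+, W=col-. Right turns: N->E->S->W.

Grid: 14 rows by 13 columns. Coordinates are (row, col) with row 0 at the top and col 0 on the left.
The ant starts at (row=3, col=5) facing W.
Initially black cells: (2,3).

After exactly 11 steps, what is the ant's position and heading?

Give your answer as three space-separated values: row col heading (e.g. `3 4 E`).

Step 1: on WHITE (3,5): turn R to N, flip to black, move to (2,5). |black|=2
Step 2: on WHITE (2,5): turn R to E, flip to black, move to (2,6). |black|=3
Step 3: on WHITE (2,6): turn R to S, flip to black, move to (3,6). |black|=4
Step 4: on WHITE (3,6): turn R to W, flip to black, move to (3,5). |black|=5
Step 5: on BLACK (3,5): turn L to S, flip to white, move to (4,5). |black|=4
Step 6: on WHITE (4,5): turn R to W, flip to black, move to (4,4). |black|=5
Step 7: on WHITE (4,4): turn R to N, flip to black, move to (3,4). |black|=6
Step 8: on WHITE (3,4): turn R to E, flip to black, move to (3,5). |black|=7
Step 9: on WHITE (3,5): turn R to S, flip to black, move to (4,5). |black|=8
Step 10: on BLACK (4,5): turn L to E, flip to white, move to (4,6). |black|=7
Step 11: on WHITE (4,6): turn R to S, flip to black, move to (5,6). |black|=8

Answer: 5 6 S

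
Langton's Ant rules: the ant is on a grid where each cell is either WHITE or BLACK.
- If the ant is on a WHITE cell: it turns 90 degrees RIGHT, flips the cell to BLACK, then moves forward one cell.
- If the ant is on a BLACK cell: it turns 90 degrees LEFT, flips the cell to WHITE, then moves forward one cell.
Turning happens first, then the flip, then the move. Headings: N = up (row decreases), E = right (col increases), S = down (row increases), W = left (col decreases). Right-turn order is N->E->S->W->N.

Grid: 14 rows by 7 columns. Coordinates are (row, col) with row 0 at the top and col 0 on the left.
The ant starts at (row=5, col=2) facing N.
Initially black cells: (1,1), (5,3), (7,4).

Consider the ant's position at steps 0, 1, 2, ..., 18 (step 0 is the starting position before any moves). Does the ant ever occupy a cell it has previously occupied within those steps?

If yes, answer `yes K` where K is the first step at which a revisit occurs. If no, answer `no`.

Step 1: on WHITE (5,2): turn R to E, flip to black, move to (5,3). |black|=4 — new cell
Step 2: on BLACK (5,3): turn L to N, flip to white, move to (4,3). |black|=3 — new cell
Step 3: on WHITE (4,3): turn R to E, flip to black, move to (4,4). |black|=4 — new cell
Step 4: on WHITE (4,4): turn R to S, flip to black, move to (5,4). |black|=5 — new cell
Step 5: on WHITE (5,4): turn R to W, flip to black, move to (5,3). |black|=6 — REVISIT

Answer: yes 5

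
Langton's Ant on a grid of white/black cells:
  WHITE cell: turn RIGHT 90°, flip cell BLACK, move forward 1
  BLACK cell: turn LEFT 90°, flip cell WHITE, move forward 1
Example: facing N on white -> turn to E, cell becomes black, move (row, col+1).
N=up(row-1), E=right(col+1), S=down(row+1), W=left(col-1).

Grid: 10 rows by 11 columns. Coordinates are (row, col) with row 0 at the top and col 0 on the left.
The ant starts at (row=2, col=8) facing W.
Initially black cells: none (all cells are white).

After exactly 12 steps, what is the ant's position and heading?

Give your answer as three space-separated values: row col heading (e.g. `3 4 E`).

Answer: 4 8 W

Derivation:
Step 1: on WHITE (2,8): turn R to N, flip to black, move to (1,8). |black|=1
Step 2: on WHITE (1,8): turn R to E, flip to black, move to (1,9). |black|=2
Step 3: on WHITE (1,9): turn R to S, flip to black, move to (2,9). |black|=3
Step 4: on WHITE (2,9): turn R to W, flip to black, move to (2,8). |black|=4
Step 5: on BLACK (2,8): turn L to S, flip to white, move to (3,8). |black|=3
Step 6: on WHITE (3,8): turn R to W, flip to black, move to (3,7). |black|=4
Step 7: on WHITE (3,7): turn R to N, flip to black, move to (2,7). |black|=5
Step 8: on WHITE (2,7): turn R to E, flip to black, move to (2,8). |black|=6
Step 9: on WHITE (2,8): turn R to S, flip to black, move to (3,8). |black|=7
Step 10: on BLACK (3,8): turn L to E, flip to white, move to (3,9). |black|=6
Step 11: on WHITE (3,9): turn R to S, flip to black, move to (4,9). |black|=7
Step 12: on WHITE (4,9): turn R to W, flip to black, move to (4,8). |black|=8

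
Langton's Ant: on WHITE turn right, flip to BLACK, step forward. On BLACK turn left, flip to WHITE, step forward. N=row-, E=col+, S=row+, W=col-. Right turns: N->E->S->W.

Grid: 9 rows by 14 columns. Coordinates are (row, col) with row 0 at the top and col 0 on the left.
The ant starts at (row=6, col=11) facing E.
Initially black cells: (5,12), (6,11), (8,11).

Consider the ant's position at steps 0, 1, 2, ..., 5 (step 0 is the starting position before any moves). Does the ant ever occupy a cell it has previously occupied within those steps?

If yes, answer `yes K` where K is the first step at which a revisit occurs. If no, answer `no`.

Step 1: on BLACK (6,11): turn L to N, flip to white, move to (5,11). |black|=2 — new cell
Step 2: on WHITE (5,11): turn R to E, flip to black, move to (5,12). |black|=3 — new cell
Step 3: on BLACK (5,12): turn L to N, flip to white, move to (4,12). |black|=2 — new cell
Step 4: on WHITE (4,12): turn R to E, flip to black, move to (4,13). |black|=3 — new cell
Step 5: on WHITE (4,13): turn R to S, flip to black, move to (5,13). |black|=4 — new cell
No revisit within 5 steps.

Answer: no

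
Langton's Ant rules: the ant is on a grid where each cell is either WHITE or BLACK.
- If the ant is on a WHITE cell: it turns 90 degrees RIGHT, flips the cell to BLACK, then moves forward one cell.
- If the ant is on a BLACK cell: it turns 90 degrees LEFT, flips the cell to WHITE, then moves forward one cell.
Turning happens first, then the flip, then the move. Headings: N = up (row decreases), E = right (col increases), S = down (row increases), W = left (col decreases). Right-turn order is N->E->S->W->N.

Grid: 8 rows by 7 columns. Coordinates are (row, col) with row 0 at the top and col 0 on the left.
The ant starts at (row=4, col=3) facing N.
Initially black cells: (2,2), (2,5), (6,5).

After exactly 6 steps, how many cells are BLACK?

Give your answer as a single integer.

Step 1: on WHITE (4,3): turn R to E, flip to black, move to (4,4). |black|=4
Step 2: on WHITE (4,4): turn R to S, flip to black, move to (5,4). |black|=5
Step 3: on WHITE (5,4): turn R to W, flip to black, move to (5,3). |black|=6
Step 4: on WHITE (5,3): turn R to N, flip to black, move to (4,3). |black|=7
Step 5: on BLACK (4,3): turn L to W, flip to white, move to (4,2). |black|=6
Step 6: on WHITE (4,2): turn R to N, flip to black, move to (3,2). |black|=7

Answer: 7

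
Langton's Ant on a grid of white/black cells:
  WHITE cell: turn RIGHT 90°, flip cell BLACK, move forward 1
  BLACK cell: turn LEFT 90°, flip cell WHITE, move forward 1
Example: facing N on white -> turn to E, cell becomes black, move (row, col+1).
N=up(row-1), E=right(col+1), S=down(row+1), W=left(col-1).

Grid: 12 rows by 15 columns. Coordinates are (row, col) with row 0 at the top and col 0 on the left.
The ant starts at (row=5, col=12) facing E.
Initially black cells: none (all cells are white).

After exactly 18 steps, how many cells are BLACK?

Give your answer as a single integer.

Step 1: on WHITE (5,12): turn R to S, flip to black, move to (6,12). |black|=1
Step 2: on WHITE (6,12): turn R to W, flip to black, move to (6,11). |black|=2
Step 3: on WHITE (6,11): turn R to N, flip to black, move to (5,11). |black|=3
Step 4: on WHITE (5,11): turn R to E, flip to black, move to (5,12). |black|=4
Step 5: on BLACK (5,12): turn L to N, flip to white, move to (4,12). |black|=3
Step 6: on WHITE (4,12): turn R to E, flip to black, move to (4,13). |black|=4
Step 7: on WHITE (4,13): turn R to S, flip to black, move to (5,13). |black|=5
Step 8: on WHITE (5,13): turn R to W, flip to black, move to (5,12). |black|=6
Step 9: on WHITE (5,12): turn R to N, flip to black, move to (4,12). |black|=7
Step 10: on BLACK (4,12): turn L to W, flip to white, move to (4,11). |black|=6
Step 11: on WHITE (4,11): turn R to N, flip to black, move to (3,11). |black|=7
Step 12: on WHITE (3,11): turn R to E, flip to black, move to (3,12). |black|=8
Step 13: on WHITE (3,12): turn R to S, flip to black, move to (4,12). |black|=9
Step 14: on WHITE (4,12): turn R to W, flip to black, move to (4,11). |black|=10
Step 15: on BLACK (4,11): turn L to S, flip to white, move to (5,11). |black|=9
Step 16: on BLACK (5,11): turn L to E, flip to white, move to (5,12). |black|=8
Step 17: on BLACK (5,12): turn L to N, flip to white, move to (4,12). |black|=7
Step 18: on BLACK (4,12): turn L to W, flip to white, move to (4,11). |black|=6

Answer: 6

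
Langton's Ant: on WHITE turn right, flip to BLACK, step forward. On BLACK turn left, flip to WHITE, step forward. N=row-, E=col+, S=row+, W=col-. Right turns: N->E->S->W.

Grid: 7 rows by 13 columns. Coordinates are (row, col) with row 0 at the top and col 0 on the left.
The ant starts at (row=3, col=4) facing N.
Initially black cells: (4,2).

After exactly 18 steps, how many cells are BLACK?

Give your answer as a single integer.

Step 1: on WHITE (3,4): turn R to E, flip to black, move to (3,5). |black|=2
Step 2: on WHITE (3,5): turn R to S, flip to black, move to (4,5). |black|=3
Step 3: on WHITE (4,5): turn R to W, flip to black, move to (4,4). |black|=4
Step 4: on WHITE (4,4): turn R to N, flip to black, move to (3,4). |black|=5
Step 5: on BLACK (3,4): turn L to W, flip to white, move to (3,3). |black|=4
Step 6: on WHITE (3,3): turn R to N, flip to black, move to (2,3). |black|=5
Step 7: on WHITE (2,3): turn R to E, flip to black, move to (2,4). |black|=6
Step 8: on WHITE (2,4): turn R to S, flip to black, move to (3,4). |black|=7
Step 9: on WHITE (3,4): turn R to W, flip to black, move to (3,3). |black|=8
Step 10: on BLACK (3,3): turn L to S, flip to white, move to (4,3). |black|=7
Step 11: on WHITE (4,3): turn R to W, flip to black, move to (4,2). |black|=8
Step 12: on BLACK (4,2): turn L to S, flip to white, move to (5,2). |black|=7
Step 13: on WHITE (5,2): turn R to W, flip to black, move to (5,1). |black|=8
Step 14: on WHITE (5,1): turn R to N, flip to black, move to (4,1). |black|=9
Step 15: on WHITE (4,1): turn R to E, flip to black, move to (4,2). |black|=10
Step 16: on WHITE (4,2): turn R to S, flip to black, move to (5,2). |black|=11
Step 17: on BLACK (5,2): turn L to E, flip to white, move to (5,3). |black|=10
Step 18: on WHITE (5,3): turn R to S, flip to black, move to (6,3). |black|=11

Answer: 11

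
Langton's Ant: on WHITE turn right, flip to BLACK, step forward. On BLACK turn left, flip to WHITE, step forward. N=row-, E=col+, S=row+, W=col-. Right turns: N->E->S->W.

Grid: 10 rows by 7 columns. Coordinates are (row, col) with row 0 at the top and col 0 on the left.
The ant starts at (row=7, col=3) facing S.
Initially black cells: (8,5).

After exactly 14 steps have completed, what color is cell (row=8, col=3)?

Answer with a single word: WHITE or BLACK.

Step 1: on WHITE (7,3): turn R to W, flip to black, move to (7,2). |black|=2
Step 2: on WHITE (7,2): turn R to N, flip to black, move to (6,2). |black|=3
Step 3: on WHITE (6,2): turn R to E, flip to black, move to (6,3). |black|=4
Step 4: on WHITE (6,3): turn R to S, flip to black, move to (7,3). |black|=5
Step 5: on BLACK (7,3): turn L to E, flip to white, move to (7,4). |black|=4
Step 6: on WHITE (7,4): turn R to S, flip to black, move to (8,4). |black|=5
Step 7: on WHITE (8,4): turn R to W, flip to black, move to (8,3). |black|=6
Step 8: on WHITE (8,3): turn R to N, flip to black, move to (7,3). |black|=7
Step 9: on WHITE (7,3): turn R to E, flip to black, move to (7,4). |black|=8
Step 10: on BLACK (7,4): turn L to N, flip to white, move to (6,4). |black|=7
Step 11: on WHITE (6,4): turn R to E, flip to black, move to (6,5). |black|=8
Step 12: on WHITE (6,5): turn R to S, flip to black, move to (7,5). |black|=9
Step 13: on WHITE (7,5): turn R to W, flip to black, move to (7,4). |black|=10
Step 14: on WHITE (7,4): turn R to N, flip to black, move to (6,4). |black|=11

Answer: BLACK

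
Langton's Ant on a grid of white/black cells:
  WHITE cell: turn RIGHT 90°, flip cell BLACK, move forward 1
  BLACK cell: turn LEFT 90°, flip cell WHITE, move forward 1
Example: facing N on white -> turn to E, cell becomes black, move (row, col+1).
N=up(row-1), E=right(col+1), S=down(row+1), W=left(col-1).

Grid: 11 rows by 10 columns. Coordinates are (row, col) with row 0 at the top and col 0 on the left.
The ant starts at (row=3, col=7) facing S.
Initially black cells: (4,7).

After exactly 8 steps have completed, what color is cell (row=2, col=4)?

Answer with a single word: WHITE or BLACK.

Answer: WHITE

Derivation:
Step 1: on WHITE (3,7): turn R to W, flip to black, move to (3,6). |black|=2
Step 2: on WHITE (3,6): turn R to N, flip to black, move to (2,6). |black|=3
Step 3: on WHITE (2,6): turn R to E, flip to black, move to (2,7). |black|=4
Step 4: on WHITE (2,7): turn R to S, flip to black, move to (3,7). |black|=5
Step 5: on BLACK (3,7): turn L to E, flip to white, move to (3,8). |black|=4
Step 6: on WHITE (3,8): turn R to S, flip to black, move to (4,8). |black|=5
Step 7: on WHITE (4,8): turn R to W, flip to black, move to (4,7). |black|=6
Step 8: on BLACK (4,7): turn L to S, flip to white, move to (5,7). |black|=5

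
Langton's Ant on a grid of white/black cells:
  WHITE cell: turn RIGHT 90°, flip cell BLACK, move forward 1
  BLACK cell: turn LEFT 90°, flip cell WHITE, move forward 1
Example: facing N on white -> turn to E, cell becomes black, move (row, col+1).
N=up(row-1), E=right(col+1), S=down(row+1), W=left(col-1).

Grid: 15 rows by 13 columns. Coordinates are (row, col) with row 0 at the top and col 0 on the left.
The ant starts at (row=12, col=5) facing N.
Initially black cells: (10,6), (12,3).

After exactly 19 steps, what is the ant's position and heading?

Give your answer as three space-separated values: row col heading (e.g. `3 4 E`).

Answer: 13 1 W

Derivation:
Step 1: on WHITE (12,5): turn R to E, flip to black, move to (12,6). |black|=3
Step 2: on WHITE (12,6): turn R to S, flip to black, move to (13,6). |black|=4
Step 3: on WHITE (13,6): turn R to W, flip to black, move to (13,5). |black|=5
Step 4: on WHITE (13,5): turn R to N, flip to black, move to (12,5). |black|=6
Step 5: on BLACK (12,5): turn L to W, flip to white, move to (12,4). |black|=5
Step 6: on WHITE (12,4): turn R to N, flip to black, move to (11,4). |black|=6
Step 7: on WHITE (11,4): turn R to E, flip to black, move to (11,5). |black|=7
Step 8: on WHITE (11,5): turn R to S, flip to black, move to (12,5). |black|=8
Step 9: on WHITE (12,5): turn R to W, flip to black, move to (12,4). |black|=9
Step 10: on BLACK (12,4): turn L to S, flip to white, move to (13,4). |black|=8
Step 11: on WHITE (13,4): turn R to W, flip to black, move to (13,3). |black|=9
Step 12: on WHITE (13,3): turn R to N, flip to black, move to (12,3). |black|=10
Step 13: on BLACK (12,3): turn L to W, flip to white, move to (12,2). |black|=9
Step 14: on WHITE (12,2): turn R to N, flip to black, move to (11,2). |black|=10
Step 15: on WHITE (11,2): turn R to E, flip to black, move to (11,3). |black|=11
Step 16: on WHITE (11,3): turn R to S, flip to black, move to (12,3). |black|=12
Step 17: on WHITE (12,3): turn R to W, flip to black, move to (12,2). |black|=13
Step 18: on BLACK (12,2): turn L to S, flip to white, move to (13,2). |black|=12
Step 19: on WHITE (13,2): turn R to W, flip to black, move to (13,1). |black|=13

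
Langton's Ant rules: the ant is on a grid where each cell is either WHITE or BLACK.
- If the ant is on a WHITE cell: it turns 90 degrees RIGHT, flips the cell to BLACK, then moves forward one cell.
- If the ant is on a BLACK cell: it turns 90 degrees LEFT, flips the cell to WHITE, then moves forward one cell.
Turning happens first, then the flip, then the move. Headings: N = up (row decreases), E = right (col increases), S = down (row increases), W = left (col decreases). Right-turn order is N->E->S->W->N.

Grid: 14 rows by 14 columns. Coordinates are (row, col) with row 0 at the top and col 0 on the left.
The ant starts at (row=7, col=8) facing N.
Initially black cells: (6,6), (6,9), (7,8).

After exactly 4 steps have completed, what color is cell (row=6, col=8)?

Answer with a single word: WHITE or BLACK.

Step 1: on BLACK (7,8): turn L to W, flip to white, move to (7,7). |black|=2
Step 2: on WHITE (7,7): turn R to N, flip to black, move to (6,7). |black|=3
Step 3: on WHITE (6,7): turn R to E, flip to black, move to (6,8). |black|=4
Step 4: on WHITE (6,8): turn R to S, flip to black, move to (7,8). |black|=5

Answer: BLACK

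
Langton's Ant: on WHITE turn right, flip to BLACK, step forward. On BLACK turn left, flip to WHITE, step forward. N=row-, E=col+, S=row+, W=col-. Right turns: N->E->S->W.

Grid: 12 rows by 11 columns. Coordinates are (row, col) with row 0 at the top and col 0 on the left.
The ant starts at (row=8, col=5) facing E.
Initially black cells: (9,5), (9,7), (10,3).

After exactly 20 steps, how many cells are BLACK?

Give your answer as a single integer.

Step 1: on WHITE (8,5): turn R to S, flip to black, move to (9,5). |black|=4
Step 2: on BLACK (9,5): turn L to E, flip to white, move to (9,6). |black|=3
Step 3: on WHITE (9,6): turn R to S, flip to black, move to (10,6). |black|=4
Step 4: on WHITE (10,6): turn R to W, flip to black, move to (10,5). |black|=5
Step 5: on WHITE (10,5): turn R to N, flip to black, move to (9,5). |black|=6
Step 6: on WHITE (9,5): turn R to E, flip to black, move to (9,6). |black|=7
Step 7: on BLACK (9,6): turn L to N, flip to white, move to (8,6). |black|=6
Step 8: on WHITE (8,6): turn R to E, flip to black, move to (8,7). |black|=7
Step 9: on WHITE (8,7): turn R to S, flip to black, move to (9,7). |black|=8
Step 10: on BLACK (9,7): turn L to E, flip to white, move to (9,8). |black|=7
Step 11: on WHITE (9,8): turn R to S, flip to black, move to (10,8). |black|=8
Step 12: on WHITE (10,8): turn R to W, flip to black, move to (10,7). |black|=9
Step 13: on WHITE (10,7): turn R to N, flip to black, move to (9,7). |black|=10
Step 14: on WHITE (9,7): turn R to E, flip to black, move to (9,8). |black|=11
Step 15: on BLACK (9,8): turn L to N, flip to white, move to (8,8). |black|=10
Step 16: on WHITE (8,8): turn R to E, flip to black, move to (8,9). |black|=11
Step 17: on WHITE (8,9): turn R to S, flip to black, move to (9,9). |black|=12
Step 18: on WHITE (9,9): turn R to W, flip to black, move to (9,8). |black|=13
Step 19: on WHITE (9,8): turn R to N, flip to black, move to (8,8). |black|=14
Step 20: on BLACK (8,8): turn L to W, flip to white, move to (8,7). |black|=13

Answer: 13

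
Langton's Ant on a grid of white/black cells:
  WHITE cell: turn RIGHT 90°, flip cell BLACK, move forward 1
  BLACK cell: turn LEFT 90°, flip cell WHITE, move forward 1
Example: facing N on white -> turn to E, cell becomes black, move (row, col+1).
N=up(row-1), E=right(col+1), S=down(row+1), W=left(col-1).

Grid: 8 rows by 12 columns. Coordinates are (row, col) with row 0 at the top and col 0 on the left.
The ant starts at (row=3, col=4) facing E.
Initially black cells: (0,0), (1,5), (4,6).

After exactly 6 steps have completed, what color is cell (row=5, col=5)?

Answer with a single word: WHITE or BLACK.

Step 1: on WHITE (3,4): turn R to S, flip to black, move to (4,4). |black|=4
Step 2: on WHITE (4,4): turn R to W, flip to black, move to (4,3). |black|=5
Step 3: on WHITE (4,3): turn R to N, flip to black, move to (3,3). |black|=6
Step 4: on WHITE (3,3): turn R to E, flip to black, move to (3,4). |black|=7
Step 5: on BLACK (3,4): turn L to N, flip to white, move to (2,4). |black|=6
Step 6: on WHITE (2,4): turn R to E, flip to black, move to (2,5). |black|=7

Answer: WHITE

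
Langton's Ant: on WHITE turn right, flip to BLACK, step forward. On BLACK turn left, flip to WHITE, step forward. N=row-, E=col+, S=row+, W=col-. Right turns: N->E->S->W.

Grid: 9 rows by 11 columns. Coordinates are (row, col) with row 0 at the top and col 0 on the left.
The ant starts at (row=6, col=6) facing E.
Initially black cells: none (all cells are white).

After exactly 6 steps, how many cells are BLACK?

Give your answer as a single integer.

Step 1: on WHITE (6,6): turn R to S, flip to black, move to (7,6). |black|=1
Step 2: on WHITE (7,6): turn R to W, flip to black, move to (7,5). |black|=2
Step 3: on WHITE (7,5): turn R to N, flip to black, move to (6,5). |black|=3
Step 4: on WHITE (6,5): turn R to E, flip to black, move to (6,6). |black|=4
Step 5: on BLACK (6,6): turn L to N, flip to white, move to (5,6). |black|=3
Step 6: on WHITE (5,6): turn R to E, flip to black, move to (5,7). |black|=4

Answer: 4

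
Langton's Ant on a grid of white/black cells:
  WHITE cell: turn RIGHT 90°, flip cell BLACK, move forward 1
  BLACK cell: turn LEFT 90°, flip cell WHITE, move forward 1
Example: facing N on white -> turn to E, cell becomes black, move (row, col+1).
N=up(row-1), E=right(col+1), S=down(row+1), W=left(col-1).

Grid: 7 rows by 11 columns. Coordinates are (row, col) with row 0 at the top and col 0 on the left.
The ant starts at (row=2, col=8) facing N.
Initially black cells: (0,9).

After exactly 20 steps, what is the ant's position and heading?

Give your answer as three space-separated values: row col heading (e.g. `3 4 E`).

Step 1: on WHITE (2,8): turn R to E, flip to black, move to (2,9). |black|=2
Step 2: on WHITE (2,9): turn R to S, flip to black, move to (3,9). |black|=3
Step 3: on WHITE (3,9): turn R to W, flip to black, move to (3,8). |black|=4
Step 4: on WHITE (3,8): turn R to N, flip to black, move to (2,8). |black|=5
Step 5: on BLACK (2,8): turn L to W, flip to white, move to (2,7). |black|=4
Step 6: on WHITE (2,7): turn R to N, flip to black, move to (1,7). |black|=5
Step 7: on WHITE (1,7): turn R to E, flip to black, move to (1,8). |black|=6
Step 8: on WHITE (1,8): turn R to S, flip to black, move to (2,8). |black|=7
Step 9: on WHITE (2,8): turn R to W, flip to black, move to (2,7). |black|=8
Step 10: on BLACK (2,7): turn L to S, flip to white, move to (3,7). |black|=7
Step 11: on WHITE (3,7): turn R to W, flip to black, move to (3,6). |black|=8
Step 12: on WHITE (3,6): turn R to N, flip to black, move to (2,6). |black|=9
Step 13: on WHITE (2,6): turn R to E, flip to black, move to (2,7). |black|=10
Step 14: on WHITE (2,7): turn R to S, flip to black, move to (3,7). |black|=11
Step 15: on BLACK (3,7): turn L to E, flip to white, move to (3,8). |black|=10
Step 16: on BLACK (3,8): turn L to N, flip to white, move to (2,8). |black|=9
Step 17: on BLACK (2,8): turn L to W, flip to white, move to (2,7). |black|=8
Step 18: on BLACK (2,7): turn L to S, flip to white, move to (3,7). |black|=7
Step 19: on WHITE (3,7): turn R to W, flip to black, move to (3,6). |black|=8
Step 20: on BLACK (3,6): turn L to S, flip to white, move to (4,6). |black|=7

Answer: 4 6 S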